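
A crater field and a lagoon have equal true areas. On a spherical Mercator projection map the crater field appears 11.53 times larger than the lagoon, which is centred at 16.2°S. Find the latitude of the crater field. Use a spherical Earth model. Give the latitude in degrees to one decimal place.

On Mercator, (apparent₁)/(apparent₂) = sec²φ₁ / sec²φ₂ when true areas are equal.
cos²φ₂ / cos²φ₁ = 11.53  ⇒  cos φ₁ = cos 16.2° / √11.53 = 0.9603/3.396 = 0.2828.
φ₁ = arccos(0.2828) ≈ 73.6°.

73.6°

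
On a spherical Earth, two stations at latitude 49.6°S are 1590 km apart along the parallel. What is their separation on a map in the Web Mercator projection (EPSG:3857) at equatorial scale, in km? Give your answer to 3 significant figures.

For Mercator, h = k = sec φ (a conformal cylindrical projection has a single point scale, 1/cos φ).
Along the parallel, k = sec 49.6° = 1/0.6481 = 1.543.
Map distance = 1590 × 1.543 ≈ 2450 km.

2450 km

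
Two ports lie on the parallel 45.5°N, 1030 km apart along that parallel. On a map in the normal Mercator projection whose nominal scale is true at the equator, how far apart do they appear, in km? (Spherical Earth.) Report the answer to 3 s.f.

The Mercator projection is conformal; its linear scale factor is the same in every direction and equals sec φ = 1/cos φ.
Along the parallel, k = sec 45.5° = 1/0.7009 = 1.427.
Map distance = 1030 × 1.427 ≈ 1470 km.

1470 km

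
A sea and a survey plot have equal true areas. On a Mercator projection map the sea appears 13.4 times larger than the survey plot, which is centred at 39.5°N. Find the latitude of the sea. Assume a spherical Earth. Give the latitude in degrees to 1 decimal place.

77.8°

On Mercator, (apparent₁)/(apparent₂) = sec²φ₁ / sec²φ₂ when true areas are equal.
cos²φ₂ / cos²φ₁ = 13.4  ⇒  cos φ₁ = cos 39.5° / √13.4 = 0.7716/3.661 = 0.2108.
φ₁ = arccos(0.2108) ≈ 77.8°.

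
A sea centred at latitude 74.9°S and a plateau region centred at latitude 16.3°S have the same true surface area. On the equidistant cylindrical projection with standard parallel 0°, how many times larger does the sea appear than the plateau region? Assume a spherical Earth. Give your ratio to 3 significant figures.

3.68

For the equirectangular projection with φ₀ = 0 (plate carrée), h = 1 along meridians and k = sec φ along parallels.
Areal scale at 74.9°: h·k = 1.000 × 3.839 = 3.839.
Areal scale at 16.3°: h·k = 1.000 × 1.042 = 1.042.
Ratio = 3.839/1.042 ≈ 3.68.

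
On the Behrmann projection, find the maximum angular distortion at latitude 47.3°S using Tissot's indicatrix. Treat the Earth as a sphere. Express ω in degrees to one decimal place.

27.7°

Behrmann is a cylindrical equal-area projection with standard parallels at ±30°. Cylindrical equal-area (φ₀ = 30°): h = cos φ / cos 30° along meridians, k = cos 30° / cos φ along parallels; h·k = 1.
At 47.3°: h = 0.7831, k = 1.277; principal scales a = 1.277, b = 0.7831.
sin(ω/2) = (a − b)/(a + b) = 0.4940/2.060 = 0.2398, so ω = 2 arcsin(0.2398) ≈ 27.7°.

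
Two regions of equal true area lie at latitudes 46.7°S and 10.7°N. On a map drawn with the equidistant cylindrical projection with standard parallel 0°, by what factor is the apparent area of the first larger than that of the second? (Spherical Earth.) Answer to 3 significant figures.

1.43

In the plate carrée (x = Rλ, y = Rφ), meridians are true-scale (h = 1) and parallels are stretched by k = sec φ.
Areal scale at 46.7°: h·k = 1.000 × 1.458 = 1.458.
Areal scale at 10.7°: h·k = 1.000 × 1.018 = 1.018.
Ratio = 1.458/1.018 ≈ 1.43.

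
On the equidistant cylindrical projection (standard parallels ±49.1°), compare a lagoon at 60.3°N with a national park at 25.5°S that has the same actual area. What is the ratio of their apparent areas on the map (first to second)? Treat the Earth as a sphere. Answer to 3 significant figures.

1.82

With standard parallel φ₀ = 49.1°, the equirectangular projection gives x = Rλ cos φ₀, y = Rφ, so h = 1 and k = cos 49.1° / cos φ.
Areal scale at 60.3°: h·k = 1.000 × 1.321 = 1.321.
Areal scale at 25.5°: h·k = 1.000 × 0.7254 = 0.7254.
Ratio = 1.321/0.7254 ≈ 1.82.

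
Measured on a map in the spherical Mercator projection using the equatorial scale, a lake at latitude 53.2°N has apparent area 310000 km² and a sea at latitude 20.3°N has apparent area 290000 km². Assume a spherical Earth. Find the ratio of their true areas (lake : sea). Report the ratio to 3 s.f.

0.436

Mercator's areal exaggeration is sec²φ; hence true area = (apparent area) · cos²φ.
True area of lake: 310000 × cos²(53.2°) = 310000 × 0.3588 = 111200 km².
True area of sea: 290000 × cos²(20.3°) = 290000 × 0.8796 = 255100 km².
Ratio = 111200 / 255100 ≈ 0.436.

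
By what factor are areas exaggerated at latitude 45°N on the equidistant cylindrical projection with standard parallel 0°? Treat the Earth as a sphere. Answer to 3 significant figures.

1.41

Plate carrée maps x = Rλ, y = Rφ. The meridian scale is h = 1 and the parallel scale is k = 1/cos φ = sec φ.
Areal scale = h·k = 1 × sec φ; at 45°, h = 1.000, k = 1.414, so h·k = 1.414.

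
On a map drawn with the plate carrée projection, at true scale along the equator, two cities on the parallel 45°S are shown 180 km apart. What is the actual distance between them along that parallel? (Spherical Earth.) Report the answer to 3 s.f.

127 km

For the equirectangular projection with φ₀ = 0 (plate carrée), h = 1 along meridians and k = sec φ along parallels.
Along the parallel at 45°, map distances are exaggerated by k = sec 45° = 1.414.
True distance = 180 / 1.414 = 180 × cos 45° ≈ 127 km.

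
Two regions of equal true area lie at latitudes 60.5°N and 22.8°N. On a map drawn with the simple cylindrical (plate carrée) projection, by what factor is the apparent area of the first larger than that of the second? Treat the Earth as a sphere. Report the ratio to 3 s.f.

1.87

Plate carrée maps x = Rλ, y = Rφ. The meridian scale is h = 1 and the parallel scale is k = 1/cos φ = sec φ.
Areal scale at 60.5°: h·k = 1.000 × 2.031 = 2.031.
Areal scale at 22.8°: h·k = 1.000 × 1.085 = 1.085.
Ratio = 2.031/1.085 ≈ 1.87.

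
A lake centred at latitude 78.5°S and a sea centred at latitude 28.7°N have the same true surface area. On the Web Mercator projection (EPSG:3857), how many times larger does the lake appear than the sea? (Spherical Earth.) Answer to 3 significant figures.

19.4

Mercator areal scale is sec²φ.
At 78.5°: sec²(78.5°) = 1/0.1994² = 25.16.
At 28.7°: sec²(28.7°) = 1/0.8771² = 1.300.
Ratio = 25.16/1.300 = cos²(28.7°)/cos²(78.5°) ≈ 19.4.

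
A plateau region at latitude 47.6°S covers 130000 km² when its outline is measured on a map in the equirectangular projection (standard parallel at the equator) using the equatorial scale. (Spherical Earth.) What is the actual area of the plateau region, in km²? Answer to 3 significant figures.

Plate carrée maps x = Rλ, y = Rφ. The meridian scale is h = 1 and the parallel scale is k = 1/cos φ = sec φ.
Areal scale = h·k = 1 × sec φ; at 47.6°, h = 1.000, k = 1.483, so h·k = 1.483.
True area = apparent / (areal scale) = 130000 / 1.483 ≈ 87700 km².

87700 km²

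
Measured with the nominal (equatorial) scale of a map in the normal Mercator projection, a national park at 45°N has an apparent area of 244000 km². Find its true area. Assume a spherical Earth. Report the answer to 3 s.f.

122000 km²

For Mercator, h = k = sec φ (a conformal cylindrical projection has a single point scale, 1/cos φ).
Areal scale = k² = sec²φ = 1/cos²(45°) = 1/0.7071² = 2.000.
True area = apparent / (areal scale) = 244000 / 2.000 ≈ 122000 km².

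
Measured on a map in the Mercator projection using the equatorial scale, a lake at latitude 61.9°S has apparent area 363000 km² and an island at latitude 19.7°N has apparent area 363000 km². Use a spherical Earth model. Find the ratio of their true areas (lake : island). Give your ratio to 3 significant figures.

0.250

On Mercator the areal scale is sec²φ, so true area = apparent × cos²φ.
True area of lake: 363000 × cos²(61.9°) = 363000 × 0.2219 = 80530 km².
True area of island: 363000 × cos²(19.7°) = 363000 × 0.8864 = 321800 km².
Ratio = 80530 / 321800 ≈ 0.250.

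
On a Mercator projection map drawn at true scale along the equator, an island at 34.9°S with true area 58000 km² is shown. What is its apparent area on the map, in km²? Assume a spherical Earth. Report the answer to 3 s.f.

86200 km²

Mercator is conformal, so the point scale is isotropic: h = k = sec φ = 1/cos φ.
Areal scale = k² = sec²φ = 1/cos²(34.9°) = 1/0.8202² = 1.487.
Apparent area = 58000 × 1.487 ≈ 86200 km².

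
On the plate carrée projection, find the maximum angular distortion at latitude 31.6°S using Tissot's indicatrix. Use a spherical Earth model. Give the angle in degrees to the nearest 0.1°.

9.2°

In the plate carrée (x = Rλ, y = Rφ), meridians are true-scale (h = 1) and parallels are stretched by k = sec φ.
At 31.6°: h = 1.000, k = 1.174; principal scales a = 1.174, b = 1.000.
sin(ω/2) = (a − b)/(a + b) = 0.1741/2.174 = 0.08007, so ω = 2 arcsin(0.08007) ≈ 9.2°.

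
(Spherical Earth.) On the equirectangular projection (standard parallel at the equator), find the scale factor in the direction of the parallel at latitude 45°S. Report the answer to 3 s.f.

For the equirectangular projection with φ₀ = 0 (plate carrée), h = 1 along meridians and k = sec φ along parallels.
k = 1/cos 45° = 1/0.7071 = 1.414.

1.41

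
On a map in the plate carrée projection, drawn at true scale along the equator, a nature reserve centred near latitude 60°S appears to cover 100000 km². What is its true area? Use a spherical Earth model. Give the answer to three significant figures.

Plate carrée maps x = Rλ, y = Rφ. The meridian scale is h = 1 and the parallel scale is k = 1/cos φ = sec φ.
Areal scale = h·k = 1 × sec φ; at 60°, h = 1.000, k = 2.000, so h·k = 2.000.
True area = apparent / (areal scale) = 100000 / 2.000 ≈ 50000 km².

50000 km²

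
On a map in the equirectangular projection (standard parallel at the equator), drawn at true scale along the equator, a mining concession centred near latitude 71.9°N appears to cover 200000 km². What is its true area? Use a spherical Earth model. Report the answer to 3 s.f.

62100 km²

In the plate carrée (x = Rλ, y = Rφ), meridians are true-scale (h = 1) and parallels are stretched by k = sec φ.
Areal scale = h·k = 1 × sec φ; at 71.9°, h = 1.000, k = 3.219, so h·k = 3.219.
True area = apparent / (areal scale) = 200000 / 3.219 ≈ 62100 km².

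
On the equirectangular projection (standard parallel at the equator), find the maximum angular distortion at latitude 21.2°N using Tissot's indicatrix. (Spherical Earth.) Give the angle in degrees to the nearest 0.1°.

In the plate carrée (x = Rλ, y = Rφ), meridians are true-scale (h = 1) and parallels are stretched by k = sec φ.
At 21.2°: h = 1.000, k = 1.073; principal scales a = 1.073, b = 1.000.
sin(ω/2) = (a − b)/(a + b) = 0.07259/2.073 = 0.03502, so ω = 2 arcsin(0.03502) ≈ 4.0°.

4.0°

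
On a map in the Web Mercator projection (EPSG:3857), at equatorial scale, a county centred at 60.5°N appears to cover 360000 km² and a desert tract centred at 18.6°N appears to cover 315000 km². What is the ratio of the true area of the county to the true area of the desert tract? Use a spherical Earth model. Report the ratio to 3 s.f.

0.309

Since Mercator area scale is 1/cos²φ, the true area equals the apparent area multiplied by cos²φ.
True area of county: 360000 × cos²(60.5°) = 360000 × 0.2425 = 87290 km².
True area of desert tract: 315000 × cos²(18.6°) = 315000 × 0.8983 = 283000 km².
Ratio = 87290 / 283000 ≈ 0.309.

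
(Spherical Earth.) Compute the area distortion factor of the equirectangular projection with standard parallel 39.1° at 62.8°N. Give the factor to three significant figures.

1.70

With standard parallel φ₀ = 39.1°, the equirectangular projection gives x = Rλ cos φ₀, y = Rφ, so h = 1 and k = cos 39.1° / cos φ.
Areal scale = h·k = 1 × cos φ₀ / cos φ; at 62.8°, h = 1.000, k = 1.698, so h·k = 1.698.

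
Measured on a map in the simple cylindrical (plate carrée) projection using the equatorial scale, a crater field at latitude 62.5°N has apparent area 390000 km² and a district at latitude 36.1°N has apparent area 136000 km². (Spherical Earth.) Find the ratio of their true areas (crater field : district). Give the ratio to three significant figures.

1.64

On the plate carrée, areal scale = h·k = 1 × sec φ, so true area = apparent × cos φ.
True area of crater field: 390000 × cos(62.5°) = 390000 × 0.4617 = 180100 km².
True area of district: 136000 × cos(36.1°) = 136000 × 0.8080 = 109900 km².
Ratio = 180100 / 109900 ≈ 1.64.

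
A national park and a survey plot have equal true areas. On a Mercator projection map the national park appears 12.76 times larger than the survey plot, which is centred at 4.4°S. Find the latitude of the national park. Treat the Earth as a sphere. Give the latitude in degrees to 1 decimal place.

On Mercator, (apparent₁)/(apparent₂) = sec²φ₁ / sec²φ₂ when true areas are equal.
cos²φ₂ / cos²φ₁ = 12.76  ⇒  cos φ₁ = cos 4.4° / √12.76 = 0.9971/3.572 = 0.2791.
φ₁ = arccos(0.2791) ≈ 73.8°.

73.8°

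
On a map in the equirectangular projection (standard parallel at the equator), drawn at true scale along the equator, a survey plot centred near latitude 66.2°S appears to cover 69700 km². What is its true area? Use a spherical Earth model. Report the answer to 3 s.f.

28100 km²

Plate carrée maps x = Rλ, y = Rφ. The meridian scale is h = 1 and the parallel scale is k = 1/cos φ = sec φ.
Areal scale = h·k = 1 × sec φ; at 66.2°, h = 1.000, k = 2.478, so h·k = 2.478.
True area = apparent / (areal scale) = 69700 / 2.478 ≈ 28100 km².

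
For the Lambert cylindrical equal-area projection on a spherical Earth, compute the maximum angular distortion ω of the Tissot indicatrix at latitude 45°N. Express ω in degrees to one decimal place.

The Lambert cylindrical equal-area projection is the cylindrical equal-area projection with its standard parallel at the equator (φ₀ = 0). Cylindrical equal-area (φ₀ = 0°): h = cos φ / cos 0° along meridians, k = cos 0° / cos φ along parallels; h·k = 1.
At 45°: h = 0.7071, k = 1.414; principal scales a = 1.414, b = 0.7071.
sin(ω/2) = (a − b)/(a + b) = 0.7071/2.121 = 0.3333, so ω = 2 arcsin(0.3333) ≈ 38.9°.

38.9°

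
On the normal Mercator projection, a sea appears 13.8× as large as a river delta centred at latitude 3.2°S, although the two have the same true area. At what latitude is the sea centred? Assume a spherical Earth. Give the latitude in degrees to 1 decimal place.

On Mercator, (apparent₁)/(apparent₂) = sec²φ₁ / sec²φ₂ when true areas are equal.
cos²φ₂ / cos²φ₁ = 13.8  ⇒  cos φ₁ = cos 3.2° / √13.8 = 0.9984/3.715 = 0.2688.
φ₁ = arccos(0.2688) ≈ 74.4°.

74.4°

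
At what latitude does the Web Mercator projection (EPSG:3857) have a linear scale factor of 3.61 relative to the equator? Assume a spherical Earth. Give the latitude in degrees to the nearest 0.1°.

Mercator scale is k = sec φ = 1/cos φ.
1/cos φ = 3.61  ⇒  cos φ = 0.2770  ⇒  φ = arccos(0.2770) ≈ 73.9°.

73.9°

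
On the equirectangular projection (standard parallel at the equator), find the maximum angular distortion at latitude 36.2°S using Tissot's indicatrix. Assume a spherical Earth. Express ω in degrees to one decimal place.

12.3°

In the plate carrée (x = Rλ, y = Rφ), meridians are true-scale (h = 1) and parallels are stretched by k = sec φ.
At 36.2°: h = 1.000, k = 1.239; principal scales a = 1.239, b = 1.000.
sin(ω/2) = (a − b)/(a + b) = 0.2392/2.239 = 0.1068, so ω = 2 arcsin(0.1068) ≈ 12.3°.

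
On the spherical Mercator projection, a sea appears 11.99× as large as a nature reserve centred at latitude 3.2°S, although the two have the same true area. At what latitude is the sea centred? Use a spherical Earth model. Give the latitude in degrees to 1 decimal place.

Mercator areal scale is sec²φ, so apparent-area ratio = sec²φ₁ / sec²φ₂ = cos²φ₂ / cos²φ₁.
cos²φ₂ / cos²φ₁ = 11.99  ⇒  cos φ₁ = cos 3.2° / √11.99 = 0.9984/3.463 = 0.2883.
φ₁ = arccos(0.2883) ≈ 73.2°.

73.2°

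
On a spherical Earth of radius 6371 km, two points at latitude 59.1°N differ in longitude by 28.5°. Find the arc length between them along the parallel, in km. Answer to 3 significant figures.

1630 km

Arc length along a parallel = R cos φ · Δλ (with Δλ in radians).
= 6371 × cos 59.1° × (28.5° × π/180) = 6371 × 0.5135 × 0.4974 ≈ 1630 km.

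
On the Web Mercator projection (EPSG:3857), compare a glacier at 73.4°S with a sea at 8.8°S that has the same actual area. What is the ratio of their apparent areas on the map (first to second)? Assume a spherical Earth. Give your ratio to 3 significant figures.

12.0

On Mercator, area is exaggerated by sec²φ = 1/cos²φ.
At 73.4°: sec²(73.4°) = 1/0.2857² = 12.25.
At 8.8°: sec²(8.8°) = 1/0.9882² = 1.024.
Ratio = 12.25/1.024 = cos²(8.8°)/cos²(73.4°) ≈ 12.0.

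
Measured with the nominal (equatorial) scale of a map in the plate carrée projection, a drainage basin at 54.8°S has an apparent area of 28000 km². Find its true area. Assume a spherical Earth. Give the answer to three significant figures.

16100 km²

For the equirectangular projection with φ₀ = 0 (plate carrée), h = 1 along meridians and k = sec φ along parallels.
Areal scale = h·k = 1 × sec φ; at 54.8°, h = 1.000, k = 1.735, so h·k = 1.735.
True area = apparent / (areal scale) = 28000 / 1.735 ≈ 16100 km².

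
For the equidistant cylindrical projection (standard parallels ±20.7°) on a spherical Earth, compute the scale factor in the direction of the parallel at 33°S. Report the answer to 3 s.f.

The equidistant cylindrical projection with φ₀ = 20.7° has h = 1 (meridians true) and k = cos φ₀ / cos φ along parallels.
k = cos 20.7° / cos 33° = 0.9354/0.8387 = 1.115.

1.12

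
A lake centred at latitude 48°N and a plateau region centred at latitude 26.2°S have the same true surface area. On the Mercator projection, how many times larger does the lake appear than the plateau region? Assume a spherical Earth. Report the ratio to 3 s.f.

On Mercator, area is exaggerated by sec²φ = 1/cos²φ.
At 48°: sec²(48°) = 1/0.6691² = 2.233.
At 26.2°: sec²(26.2°) = 1/0.8973² = 1.242.
Ratio = 2.233/1.242 = cos²(26.2°)/cos²(48°) ≈ 1.80.

1.80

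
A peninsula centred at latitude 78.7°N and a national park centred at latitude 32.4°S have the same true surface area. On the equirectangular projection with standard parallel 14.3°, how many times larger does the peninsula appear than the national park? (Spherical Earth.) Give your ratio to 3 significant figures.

4.31

With standard parallel φ₀ = 14.3°, the equirectangular projection gives x = Rλ cos φ₀, y = Rφ, so h = 1 and k = cos 14.3° / cos φ.
Areal scale at 78.7°: h·k = 1.000 × 4.945 = 4.945.
Areal scale at 32.4°: h·k = 1.000 × 1.148 = 1.148.
Ratio = 4.945/1.148 ≈ 4.31.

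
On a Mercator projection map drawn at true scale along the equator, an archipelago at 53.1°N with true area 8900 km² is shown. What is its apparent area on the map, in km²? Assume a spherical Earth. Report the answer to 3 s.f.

For Mercator, h = k = sec φ (a conformal cylindrical projection has a single point scale, 1/cos φ).
Areal scale = k² = sec²φ = 1/cos²(53.1°) = 1/0.6004² = 2.774.
Apparent area = 8900 × 2.774 ≈ 24700 km².

24700 km²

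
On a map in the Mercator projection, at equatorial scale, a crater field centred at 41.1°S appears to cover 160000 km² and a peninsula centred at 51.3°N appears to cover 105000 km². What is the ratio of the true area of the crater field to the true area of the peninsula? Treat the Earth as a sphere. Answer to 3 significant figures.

2.21

Since Mercator area scale is 1/cos²φ, the true area equals the apparent area multiplied by cos²φ.
True area of crater field: 160000 × cos²(41.1°) = 160000 × 0.5679 = 90860 km².
True area of peninsula: 105000 × cos²(51.3°) = 105000 × 0.3909 = 41050 km².
Ratio = 90860 / 41050 ≈ 2.21.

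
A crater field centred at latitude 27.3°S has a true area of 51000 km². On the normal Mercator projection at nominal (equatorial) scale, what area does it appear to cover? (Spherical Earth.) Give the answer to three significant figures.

64600 km²

The Mercator projection is conformal; its linear scale factor is the same in every direction and equals sec φ = 1/cos φ.
Areal scale = k² = sec²φ = 1/cos²(27.3°) = 1/0.8886² = 1.266.
Apparent area = 51000 × 1.266 ≈ 64600 km².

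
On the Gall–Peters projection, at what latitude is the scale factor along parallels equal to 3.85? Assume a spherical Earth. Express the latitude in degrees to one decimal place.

The Gall–Peters projection is cylindrical equal-area with φ₀ = 45°. A cylindrical equal-area projection with standard parallel φ₀ has meridian scale h = cos φ / cos φ₀ and parallel scale k = cos φ₀ / cos φ (so areas are preserved, h·k = 1).
k = cos φ₀ / cos φ = 3.85  ⇒  cos φ = cos 45° / 3.85 = 0.1837.
φ = arccos(0.1837) ≈ 79.4°.

79.4°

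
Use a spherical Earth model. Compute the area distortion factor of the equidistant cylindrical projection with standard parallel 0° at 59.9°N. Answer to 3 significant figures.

1.99

Plate carrée maps x = Rλ, y = Rφ. The meridian scale is h = 1 and the parallel scale is k = 1/cos φ = sec φ.
Areal scale = h·k = 1 × sec φ; at 59.9°, h = 1.000, k = 1.994, so h·k = 1.994.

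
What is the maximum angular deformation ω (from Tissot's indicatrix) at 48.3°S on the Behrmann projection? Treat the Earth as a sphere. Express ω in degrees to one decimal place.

The Behrmann projection is cylindrical equal-area with φ₀ = 30°. A cylindrical equal-area projection with standard parallel φ₀ has meridian scale h = cos φ / cos φ₀ and parallel scale k = cos φ₀ / cos φ (so areas are preserved, h·k = 1).
At 48.3°: h = 0.7681, k = 1.302; principal scales a = 1.302, b = 0.7681.
sin(ω/2) = (a − b)/(a + b) = 0.5337/2.070 = 0.2578, so ω = 2 arcsin(0.2578) ≈ 29.9°.

29.9°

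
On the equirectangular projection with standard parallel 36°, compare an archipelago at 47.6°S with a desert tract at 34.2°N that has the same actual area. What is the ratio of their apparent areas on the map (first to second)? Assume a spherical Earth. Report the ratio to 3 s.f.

1.23

In the equirectangular projection with standard parallel φ₀ = 36° (x = Rλ cos φ₀, y = Rφ), meridians are true-scale (h = 1) and the parallel scale is k = cos φ₀ / cos φ.
Areal scale at 47.6°: h·k = 1.000 × 1.200 = 1.200.
Areal scale at 34.2°: h·k = 1.000 × 0.9782 = 0.9782.
Ratio = 1.200/0.9782 ≈ 1.23.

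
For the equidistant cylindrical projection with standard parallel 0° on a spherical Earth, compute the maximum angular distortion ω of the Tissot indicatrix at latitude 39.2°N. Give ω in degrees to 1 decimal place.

14.6°

For the equirectangular projection with φ₀ = 0 (plate carrée), h = 1 along meridians and k = sec φ along parallels.
At 39.2°: h = 1.000, k = 1.290; principal scales a = 1.290, b = 1.000.
sin(ω/2) = (a − b)/(a + b) = 0.2904/2.290 = 0.1268, so ω = 2 arcsin(0.1268) ≈ 14.6°.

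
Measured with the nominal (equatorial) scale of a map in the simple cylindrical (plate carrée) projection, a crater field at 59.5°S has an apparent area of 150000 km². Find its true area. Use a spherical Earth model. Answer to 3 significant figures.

For the equirectangular projection with φ₀ = 0 (plate carrée), h = 1 along meridians and k = sec φ along parallels.
Areal scale = h·k = 1 × sec φ; at 59.5°, h = 1.000, k = 1.970, so h·k = 1.970.
True area = apparent / (areal scale) = 150000 / 1.970 ≈ 76100 km².

76100 km²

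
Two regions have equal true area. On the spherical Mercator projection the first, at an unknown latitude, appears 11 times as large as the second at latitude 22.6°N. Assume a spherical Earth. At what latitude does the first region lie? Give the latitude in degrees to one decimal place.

73.8°

Mercator areal scale is sec²φ, so apparent-area ratio = sec²φ₁ / sec²φ₂ = cos²φ₂ / cos²φ₁.
cos²φ₂ / cos²φ₁ = 11  ⇒  cos φ₁ = cos 22.6° / √11 = 0.9232/3.317 = 0.2784.
φ₁ = arccos(0.2784) ≈ 73.8°.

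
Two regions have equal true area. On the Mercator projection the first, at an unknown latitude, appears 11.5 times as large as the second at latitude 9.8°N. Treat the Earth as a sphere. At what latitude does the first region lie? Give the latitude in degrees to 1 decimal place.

For equal true areas on Mercator, apparent areas scale as sec²φ, so the ratio is cos²φ₂ / cos²φ₁.
cos²φ₂ / cos²φ₁ = 11.5  ⇒  cos φ₁ = cos 9.8° / √11.5 = 0.9854/3.391 = 0.2906.
φ₁ = arccos(0.2906) ≈ 73.1°.

73.1°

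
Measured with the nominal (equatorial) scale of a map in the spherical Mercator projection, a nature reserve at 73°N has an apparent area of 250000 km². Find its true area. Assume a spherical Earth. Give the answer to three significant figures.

The Mercator projection is conformal; its linear scale factor is the same in every direction and equals sec φ = 1/cos φ.
Areal scale = k² = sec²φ = 1/cos²(73°) = 1/0.2924² = 11.70.
True area = apparent / (areal scale) = 250000 / 11.70 ≈ 21400 km².

21400 km²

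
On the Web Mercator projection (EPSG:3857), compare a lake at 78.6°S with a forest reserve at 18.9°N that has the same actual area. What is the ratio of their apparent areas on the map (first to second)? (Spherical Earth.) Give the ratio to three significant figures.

On Mercator, area is exaggerated by sec²φ = 1/cos²φ.
At 78.6°: sec²(78.6°) = 1/0.1977² = 25.60.
At 18.9°: sec²(18.9°) = 1/0.9461² = 1.117.
Ratio = 25.60/1.117 = cos²(18.9°)/cos²(78.6°) ≈ 22.9.

22.9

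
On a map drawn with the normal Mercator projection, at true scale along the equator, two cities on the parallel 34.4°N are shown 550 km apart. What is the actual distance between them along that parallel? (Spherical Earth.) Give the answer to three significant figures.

454 km

For Mercator, h = k = sec φ (a conformal cylindrical projection has a single point scale, 1/cos φ).
Along the parallel at 34.4°, map distances are exaggerated by k = sec 34.4° = 1.212.
True distance = 550 / 1.212 = 550 × cos 34.4° ≈ 454 km.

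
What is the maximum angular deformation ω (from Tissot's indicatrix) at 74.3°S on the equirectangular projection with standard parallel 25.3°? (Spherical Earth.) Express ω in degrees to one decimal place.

In the equirectangular projection with standard parallel φ₀ = 25.3° (x = Rλ cos φ₀, y = Rφ), meridians are true-scale (h = 1) and the parallel scale is k = cos φ₀ / cos φ.
At 74.3°: h = 1.000, k = 3.341; principal scales a = 3.341, b = 1.000.
sin(ω/2) = (a − b)/(a + b) = 2.341/4.341 = 0.5393, so ω = 2 arcsin(0.5393) ≈ 65.3°.

65.3°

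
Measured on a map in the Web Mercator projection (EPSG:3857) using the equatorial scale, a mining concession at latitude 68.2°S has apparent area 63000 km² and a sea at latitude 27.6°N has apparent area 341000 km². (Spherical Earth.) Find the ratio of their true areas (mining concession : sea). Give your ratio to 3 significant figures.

On Mercator the areal scale is sec²φ, so true area = apparent × cos²φ.
True area of mining concession: 63000 × cos²(68.2°) = 63000 × 0.1379 = 8689 km².
True area of sea: 341000 × cos²(27.6°) = 341000 × 0.7854 = 267800 km².
Ratio = 8689 / 267800 ≈ 0.0324.

0.0324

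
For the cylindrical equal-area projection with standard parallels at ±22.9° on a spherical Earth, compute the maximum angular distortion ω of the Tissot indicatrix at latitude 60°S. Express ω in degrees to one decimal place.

66.0°

Cylindrical equal-area (φ₀ = 22.9°): h = cos φ / cos 22.9° along meridians, k = cos 22.9° / cos φ along parallels; h·k = 1.
At 60°: h = 0.5428, k = 1.842; principal scales a = 1.842, b = 0.5428.
sin(ω/2) = (a − b)/(a + b) = 1.300/2.385 = 0.5449, so ω = 2 arcsin(0.5449) ≈ 66.0°.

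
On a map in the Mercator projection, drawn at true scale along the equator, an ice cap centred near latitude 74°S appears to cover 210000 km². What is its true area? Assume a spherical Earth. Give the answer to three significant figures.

Mercator is conformal, so the point scale is isotropic: h = k = sec φ = 1/cos φ.
Areal scale = k² = sec²φ = 1/cos²(74°) = 1/0.2756² = 13.16.
True area = apparent / (areal scale) = 210000 / 13.16 ≈ 16000 km².

16000 km²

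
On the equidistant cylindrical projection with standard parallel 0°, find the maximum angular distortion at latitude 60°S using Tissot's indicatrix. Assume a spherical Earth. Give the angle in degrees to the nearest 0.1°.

38.9°

In the plate carrée (x = Rλ, y = Rφ), meridians are true-scale (h = 1) and parallels are stretched by k = sec φ.
At 60°: h = 1.000, k = 2.000; principal scales a = 2.000, b = 1.000.
sin(ω/2) = (a − b)/(a + b) = 1.0000/3.000 = 0.3333, so ω = 2 arcsin(0.3333) ≈ 38.9°.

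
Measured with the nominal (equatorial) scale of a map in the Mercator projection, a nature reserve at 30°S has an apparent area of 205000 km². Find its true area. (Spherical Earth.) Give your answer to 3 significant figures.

154000 km²

Mercator is conformal, so the point scale is isotropic: h = k = sec φ = 1/cos φ.
Areal scale = k² = sec²φ = 1/cos²(30°) = 1/0.8660² = 1.333.
True area = apparent / (areal scale) = 205000 / 1.333 ≈ 154000 km².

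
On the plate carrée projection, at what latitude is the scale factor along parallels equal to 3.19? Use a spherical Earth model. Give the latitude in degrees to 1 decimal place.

71.7°

Plate carrée: h = 1, k = sec φ along parallels.
sec φ = 3.19  ⇒  cos φ = 0.3135  ⇒  φ ≈ 71.7°.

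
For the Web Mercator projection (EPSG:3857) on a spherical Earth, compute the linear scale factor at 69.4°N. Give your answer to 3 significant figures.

Mercator is conformal, so the point scale is isotropic: h = k = sec φ = 1/cos φ.
k = 1/cos 69.4° = 1/0.3518 = 2.842.

2.84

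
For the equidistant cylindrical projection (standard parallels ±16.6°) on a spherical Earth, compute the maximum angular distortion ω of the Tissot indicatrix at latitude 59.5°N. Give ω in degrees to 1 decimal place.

35.8°

With standard parallel φ₀ = 16.6°, the equirectangular projection gives x = Rλ cos φ₀, y = Rφ, so h = 1 and k = cos 16.6° / cos φ.
At 59.5°: h = 1.000, k = 1.888; principal scales a = 1.888, b = 1.000.
sin(ω/2) = (a − b)/(a + b) = 0.8882/2.888 = 0.3075, so ω = 2 arcsin(0.3075) ≈ 35.8°.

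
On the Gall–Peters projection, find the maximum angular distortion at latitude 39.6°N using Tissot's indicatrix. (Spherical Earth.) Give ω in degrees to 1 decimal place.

9.8°

Gall–Peters is a cylindrical equal-area projection with standard parallels at ±45°. For cylindrical equal-area with standard parallel φ₀, h = cos φ / cos φ₀ and k = cos φ₀ / cos φ, so h·k = 1.
At 39.6°: h = 1.090, k = 0.9177; principal scales a = 1.090, b = 0.9177.
sin(ω/2) = (a − b)/(a + b) = 0.1720/2.007 = 0.08566, so ω = 2 arcsin(0.08566) ≈ 9.8°.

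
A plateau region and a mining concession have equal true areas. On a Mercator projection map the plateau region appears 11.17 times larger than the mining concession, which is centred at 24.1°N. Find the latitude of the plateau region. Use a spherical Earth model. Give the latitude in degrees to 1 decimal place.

74.1°

Mercator areal scale is sec²φ, so apparent-area ratio = sec²φ₁ / sec²φ₂ = cos²φ₂ / cos²φ₁.
cos²φ₂ / cos²φ₁ = 11.17  ⇒  cos φ₁ = cos 24.1° / √11.17 = 0.9128/3.342 = 0.2731.
φ₁ = arccos(0.2731) ≈ 74.1°.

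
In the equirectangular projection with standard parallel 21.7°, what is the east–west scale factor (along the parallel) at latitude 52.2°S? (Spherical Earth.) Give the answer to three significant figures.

1.52

In the equirectangular projection with standard parallel φ₀ = 21.7° (x = Rλ cos φ₀, y = Rφ), meridians are true-scale (h = 1) and the parallel scale is k = cos φ₀ / cos φ.
k = cos 21.7° / cos 52.2° = 0.9291/0.6129 = 1.516.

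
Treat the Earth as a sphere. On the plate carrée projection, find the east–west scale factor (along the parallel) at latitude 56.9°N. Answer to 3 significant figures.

1.83

For the equirectangular projection with φ₀ = 0 (plate carrée), h = 1 along meridians and k = sec φ along parallels.
k = 1/cos 56.9° = 1/0.5461 = 1.831.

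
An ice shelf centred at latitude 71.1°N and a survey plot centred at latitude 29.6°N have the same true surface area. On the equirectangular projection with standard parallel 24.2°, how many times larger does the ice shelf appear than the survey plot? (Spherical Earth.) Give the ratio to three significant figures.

2.68

In the equirectangular projection with standard parallel φ₀ = 24.2° (x = Rλ cos φ₀, y = Rφ), meridians are true-scale (h = 1) and the parallel scale is k = cos φ₀ / cos φ.
Areal scale at 71.1°: h·k = 1.000 × 2.816 = 2.816.
Areal scale at 29.6°: h·k = 1.000 × 1.049 = 1.049.
Ratio = 2.816/1.049 ≈ 2.68.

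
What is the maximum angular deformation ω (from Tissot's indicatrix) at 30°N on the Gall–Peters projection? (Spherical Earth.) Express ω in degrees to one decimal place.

23.1°

The Gall–Peters projection is cylindrical equal-area with φ₀ = 45°. A cylindrical equal-area projection with standard parallel φ₀ has meridian scale h = cos φ / cos φ₀ and parallel scale k = cos φ₀ / cos φ (so areas are preserved, h·k = 1).
At 30°: h = 1.225, k = 0.8165; principal scales a = 1.225, b = 0.8165.
sin(ω/2) = (a − b)/(a + b) = 0.4082/2.041 = 0.2000, so ω = 2 arcsin(0.2000) ≈ 23.1°.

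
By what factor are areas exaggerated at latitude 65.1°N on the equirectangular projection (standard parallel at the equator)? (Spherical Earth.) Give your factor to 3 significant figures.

In the plate carrée (x = Rλ, y = Rφ), meridians are true-scale (h = 1) and parallels are stretched by k = sec φ.
Areal scale = h·k = 1 × sec φ; at 65.1°, h = 1.000, k = 2.375, so h·k = 2.375.

2.38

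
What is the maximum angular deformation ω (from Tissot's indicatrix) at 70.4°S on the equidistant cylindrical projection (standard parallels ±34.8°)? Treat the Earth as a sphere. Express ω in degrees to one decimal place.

49.7°

In the equirectangular projection with standard parallel φ₀ = 34.8° (x = Rλ cos φ₀, y = Rφ), meridians are true-scale (h = 1) and the parallel scale is k = cos φ₀ / cos φ.
At 70.4°: h = 1.000, k = 2.448; principal scales a = 2.448, b = 1.000.
sin(ω/2) = (a − b)/(a + b) = 1.448/3.448 = 0.4199, so ω = 2 arcsin(0.4199) ≈ 49.7°.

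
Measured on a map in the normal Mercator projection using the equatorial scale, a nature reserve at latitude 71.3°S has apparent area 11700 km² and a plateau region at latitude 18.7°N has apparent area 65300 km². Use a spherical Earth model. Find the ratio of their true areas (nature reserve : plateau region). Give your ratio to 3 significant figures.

0.0205

On Mercator the areal scale is sec²φ, so true area = apparent × cos²φ.
True area of nature reserve: 11700 × cos²(71.3°) = 11700 × 0.1028 = 1203 km².
True area of plateau region: 65300 × cos²(18.7°) = 65300 × 0.8972 = 58590 km².
Ratio = 1203 / 58590 ≈ 0.0205.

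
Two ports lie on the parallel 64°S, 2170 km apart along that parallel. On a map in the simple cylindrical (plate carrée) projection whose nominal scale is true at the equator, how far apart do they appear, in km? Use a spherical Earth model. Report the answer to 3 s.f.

Plate carrée maps x = Rλ, y = Rφ. The meridian scale is h = 1 and the parallel scale is k = 1/cos φ = sec φ.
Along the parallel, k = sec 64° = 1/0.4384 = 2.281.
Map distance = 2170 × 2.281 ≈ 4950 km.

4950 km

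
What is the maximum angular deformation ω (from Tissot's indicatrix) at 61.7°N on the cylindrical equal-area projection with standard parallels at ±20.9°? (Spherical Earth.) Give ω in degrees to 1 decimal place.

For cylindrical equal-area with standard parallel φ₀, h = cos φ / cos φ₀ and k = cos φ₀ / cos φ, so h·k = 1.
At 61.7°: h = 0.5075, k = 1.971; principal scales a = 1.971, b = 0.5075.
sin(ω/2) = (a − b)/(a + b) = 1.463/2.478 = 0.5904, so ω = 2 arcsin(0.5904) ≈ 72.4°.

72.4°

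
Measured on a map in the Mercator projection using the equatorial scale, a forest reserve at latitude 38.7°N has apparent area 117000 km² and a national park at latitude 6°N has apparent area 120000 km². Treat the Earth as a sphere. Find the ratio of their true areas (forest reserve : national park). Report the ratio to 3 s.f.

Mercator's areal exaggeration is sec²φ; hence true area = (apparent area) · cos²φ.
True area of forest reserve: 117000 × cos²(38.7°) = 117000 × 0.6091 = 71260 km².
True area of national park: 120000 × cos²(6°) = 120000 × 0.9891 = 118700 km².
Ratio = 71260 / 118700 ≈ 0.600.

0.600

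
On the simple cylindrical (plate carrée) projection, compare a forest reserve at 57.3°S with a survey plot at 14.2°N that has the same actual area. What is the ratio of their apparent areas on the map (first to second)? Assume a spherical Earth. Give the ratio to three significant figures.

1.79

Plate carrée maps x = Rλ, y = Rφ. The meridian scale is h = 1 and the parallel scale is k = 1/cos φ = sec φ.
Areal scale at 57.3°: h·k = 1.000 × 1.851 = 1.851.
Areal scale at 14.2°: h·k = 1.000 × 1.032 = 1.032.
Ratio = 1.851/1.032 ≈ 1.79.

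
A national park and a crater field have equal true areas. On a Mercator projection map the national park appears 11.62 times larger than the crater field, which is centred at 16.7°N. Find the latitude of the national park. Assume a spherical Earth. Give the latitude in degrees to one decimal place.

On Mercator, (apparent₁)/(apparent₂) = sec²φ₁ / sec²φ₂ when true areas are equal.
cos²φ₂ / cos²φ₁ = 11.62  ⇒  cos φ₁ = cos 16.7° / √11.62 = 0.9578/3.409 = 0.2810.
φ₁ = arccos(0.2810) ≈ 73.7°.

73.7°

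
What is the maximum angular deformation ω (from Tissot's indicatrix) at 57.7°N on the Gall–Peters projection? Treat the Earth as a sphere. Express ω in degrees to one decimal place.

31.7°

Gall–Peters is a cylindrical equal-area projection with standard parallels at ±45°. Cylindrical equal-area (φ₀ = 45°): h = cos φ / cos 45° along meridians, k = cos 45° / cos φ along parallels; h·k = 1.
At 57.7°: h = 0.7557, k = 1.323; principal scales a = 1.323, b = 0.7557.
sin(ω/2) = (a − b)/(a + b) = 0.5676/2.079 = 0.2730, so ω = 2 arcsin(0.2730) ≈ 31.7°.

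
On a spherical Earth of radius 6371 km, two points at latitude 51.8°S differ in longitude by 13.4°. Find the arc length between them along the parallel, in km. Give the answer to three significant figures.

921 km

Arc length along a parallel = R cos φ · Δλ (with Δλ in radians).
= 6371 × cos 51.8° × (13.4° × π/180) = 6371 × 0.6184 × 0.2339 ≈ 921 km.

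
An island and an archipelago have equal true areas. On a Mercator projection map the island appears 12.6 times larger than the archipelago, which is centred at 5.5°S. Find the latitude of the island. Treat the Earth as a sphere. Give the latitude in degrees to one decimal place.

73.7°

Mercator areal scale is sec²φ, so apparent-area ratio = sec²φ₁ / sec²φ₂ = cos²φ₂ / cos²φ₁.
cos²φ₂ / cos²φ₁ = 12.6  ⇒  cos φ₁ = cos 5.5° / √12.6 = 0.9954/3.550 = 0.2804.
φ₁ = arccos(0.2804) ≈ 73.7°.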